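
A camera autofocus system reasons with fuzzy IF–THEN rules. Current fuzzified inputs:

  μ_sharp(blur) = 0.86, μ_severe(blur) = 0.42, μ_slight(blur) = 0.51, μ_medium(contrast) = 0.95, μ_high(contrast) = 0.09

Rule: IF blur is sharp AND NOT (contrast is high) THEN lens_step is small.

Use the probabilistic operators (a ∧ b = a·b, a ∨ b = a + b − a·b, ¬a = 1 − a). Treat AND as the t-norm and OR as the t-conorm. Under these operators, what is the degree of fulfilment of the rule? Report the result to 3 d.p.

firing strength: sharp=0.86, ¬high=1−0.09=0.91; AND[a·b] → w = 0.7826

0.783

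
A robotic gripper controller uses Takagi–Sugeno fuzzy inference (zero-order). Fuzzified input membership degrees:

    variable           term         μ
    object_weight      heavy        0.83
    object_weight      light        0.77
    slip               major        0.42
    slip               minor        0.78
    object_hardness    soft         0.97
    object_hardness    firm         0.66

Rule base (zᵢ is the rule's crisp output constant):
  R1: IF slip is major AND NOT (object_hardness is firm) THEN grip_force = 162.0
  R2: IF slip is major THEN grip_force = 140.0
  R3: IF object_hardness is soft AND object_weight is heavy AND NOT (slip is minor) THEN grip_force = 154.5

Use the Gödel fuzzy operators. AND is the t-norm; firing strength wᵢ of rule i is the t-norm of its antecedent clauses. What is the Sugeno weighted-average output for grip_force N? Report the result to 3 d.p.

150.888

R1 (z=162.0): major=0.42, ¬firm=1−0.66=0.34; AND[min(a, b)] → w = 0.34
R2 (z=140.0): major=0.42 → w = 0.42
R3 (z=154.5): soft=0.97, heavy=0.83, ¬minor=1−0.78=0.22; AND[min(a, b)] → w = 0.22
Weighted average = (0.34·162.0 + 0.42·140.0 + 0.22·154.5) / (0.34 + 0.42 + 0.22)
  = 147.8700 / 0.9800 = 150.888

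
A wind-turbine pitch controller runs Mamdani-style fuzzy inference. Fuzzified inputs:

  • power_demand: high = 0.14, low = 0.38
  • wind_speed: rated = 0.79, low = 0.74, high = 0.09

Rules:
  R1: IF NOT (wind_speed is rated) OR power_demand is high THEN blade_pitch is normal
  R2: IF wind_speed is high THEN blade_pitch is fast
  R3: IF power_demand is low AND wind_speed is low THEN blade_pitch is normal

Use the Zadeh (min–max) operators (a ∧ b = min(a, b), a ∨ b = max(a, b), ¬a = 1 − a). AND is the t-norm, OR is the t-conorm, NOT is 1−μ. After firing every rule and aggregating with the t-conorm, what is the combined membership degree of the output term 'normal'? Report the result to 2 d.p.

R1: ¬rated=1−0.79=0.21, high=0.14; OR[max(a, b)] → w = 0.21
R2: high=0.09 → w = 0.09
R3: low=0.38, low=0.74; AND[min(a, b)] → w = 0.38
Rules with consequent 'normal': {R1, R3} → strengths 0.21, 0.38
Aggregate via t-conorm [max(a, b)]: 0.38

0.38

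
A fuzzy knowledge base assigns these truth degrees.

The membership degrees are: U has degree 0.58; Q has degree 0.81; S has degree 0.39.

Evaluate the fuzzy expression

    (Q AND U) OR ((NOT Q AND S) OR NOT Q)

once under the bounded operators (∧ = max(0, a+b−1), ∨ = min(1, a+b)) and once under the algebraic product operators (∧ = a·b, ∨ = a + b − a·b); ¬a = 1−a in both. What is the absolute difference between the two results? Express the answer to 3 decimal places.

Under bounded:
  Q AND U = max(0, a+b−1) on (0.81, 0.58) = 0.39
  NOT Q = 1 − 0.81 = 0.19
  NOT Q AND S = max(0, a+b−1) on (0.19, 0.39) = 0.00
  NOT Q = 1 − 0.81 = 0.19
  (NOT Q AND S) OR NOT Q = min(1, a+b) on (0.00, 0.19) = 0.19
  (Q AND U) OR ((NOT Q AND S) OR NOT Q) = min(1, a+b) on (0.39, 0.19) = 0.58
  → value = 0.5800
Under algebraic product:
  Q AND U = a·b on (0.8100, 0.5800) = 0.4698
  NOT Q = 1 − 0.8100 = 0.1900
  NOT Q AND S = a·b on (0.1900, 0.3900) = 0.0741
  NOT Q = 1 − 0.8100 = 0.1900
  (NOT Q AND S) OR NOT Q = a + b − a·b on (0.0741, 0.1900) = 0.2500
  (Q AND U) OR ((NOT Q AND S) OR NOT Q) = a + b − a·b on (0.4698, 0.2500) = 0.6024
  → value = 0.6024
|0.5800 − 0.6024| = 0.022

0.022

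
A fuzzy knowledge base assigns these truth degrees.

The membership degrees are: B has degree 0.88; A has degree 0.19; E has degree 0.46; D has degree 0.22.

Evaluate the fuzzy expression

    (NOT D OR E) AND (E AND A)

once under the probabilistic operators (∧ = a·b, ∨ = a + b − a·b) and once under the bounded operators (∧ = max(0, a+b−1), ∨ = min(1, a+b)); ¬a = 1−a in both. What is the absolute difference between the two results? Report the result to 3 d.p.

0.077

Under probabilistic:
  NOT D = 1 − 0.2200 = 0.7800
  NOT D OR E = a + b − a·b on (0.7800, 0.4600) = 0.8812
  E AND A = a·b on (0.4600, 0.1900) = 0.0874
  (NOT D OR E) AND (E AND A) = a·b on (0.8812, 0.0874) = 0.0770
  → value = 0.0770
Under bounded:
  NOT D = 1 − 0.22 = 0.78
  NOT D OR E = min(1, a+b) on (0.78, 0.46) = 1.00
  E AND A = max(0, a+b−1) on (0.46, 0.19) = 0.00
  (NOT D OR E) AND (E AND A) = max(0, a+b−1) on (1.00, 0.00) = 0.00
  → value = 0.0000
|0.0770 − 0.0000| = 0.077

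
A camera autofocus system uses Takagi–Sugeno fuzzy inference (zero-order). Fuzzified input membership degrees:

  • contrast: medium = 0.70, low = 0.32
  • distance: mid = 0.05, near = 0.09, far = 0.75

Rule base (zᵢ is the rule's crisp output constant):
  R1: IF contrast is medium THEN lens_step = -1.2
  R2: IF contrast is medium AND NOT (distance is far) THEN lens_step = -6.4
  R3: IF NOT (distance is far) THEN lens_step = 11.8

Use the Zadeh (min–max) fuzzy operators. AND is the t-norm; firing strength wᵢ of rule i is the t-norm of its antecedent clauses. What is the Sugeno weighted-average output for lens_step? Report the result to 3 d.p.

0.425

R1 (z=-1.2): medium=0.70 → w = 0.70
R2 (z=-6.4): medium=0.70, ¬far=1−0.75=0.25; AND[min(a, b)] → w = 0.25
R3 (z=11.8): ¬far=1−0.75=0.25 → w = 0.25
Weighted average = (0.70·-1.2 + 0.25·-6.4 + 0.25·11.8) / (0.70 + 0.25 + 0.25)
  = 0.5100 / 1.2000 = 0.425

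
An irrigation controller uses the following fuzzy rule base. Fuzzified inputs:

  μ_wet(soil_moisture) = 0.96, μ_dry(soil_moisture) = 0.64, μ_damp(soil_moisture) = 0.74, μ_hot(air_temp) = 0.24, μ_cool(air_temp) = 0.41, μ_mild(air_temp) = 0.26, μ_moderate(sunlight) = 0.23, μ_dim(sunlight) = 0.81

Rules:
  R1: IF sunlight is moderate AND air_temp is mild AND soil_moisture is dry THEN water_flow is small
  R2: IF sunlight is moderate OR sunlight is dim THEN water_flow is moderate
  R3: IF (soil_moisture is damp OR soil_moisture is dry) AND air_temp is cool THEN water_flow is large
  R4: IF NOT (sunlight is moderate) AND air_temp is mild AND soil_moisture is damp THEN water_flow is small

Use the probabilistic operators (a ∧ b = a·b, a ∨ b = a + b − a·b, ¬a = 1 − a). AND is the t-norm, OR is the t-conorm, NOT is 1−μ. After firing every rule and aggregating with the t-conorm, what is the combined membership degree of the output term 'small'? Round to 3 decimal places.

R1: moderate=0.23, mild=0.26, dry=0.64; AND[a·b] → w = 0.0383
R2: moderate=0.23, dim=0.81; OR[a + b − a·b] → w = 0.8537
R3: (damp=0.74 OR dry=0.64) = 0.9064; AND[a·b] with cool=0.41 → w = 0.3716
R4: ¬moderate=1−0.23=0.77, mild=0.26, damp=0.74; AND[a·b] → w = 0.1481
Rules with consequent 'small': {R1, R4} → strengths 0.0383, 0.1481
Aggregate via t-conorm [a + b − a·b]: 0.1808

0.181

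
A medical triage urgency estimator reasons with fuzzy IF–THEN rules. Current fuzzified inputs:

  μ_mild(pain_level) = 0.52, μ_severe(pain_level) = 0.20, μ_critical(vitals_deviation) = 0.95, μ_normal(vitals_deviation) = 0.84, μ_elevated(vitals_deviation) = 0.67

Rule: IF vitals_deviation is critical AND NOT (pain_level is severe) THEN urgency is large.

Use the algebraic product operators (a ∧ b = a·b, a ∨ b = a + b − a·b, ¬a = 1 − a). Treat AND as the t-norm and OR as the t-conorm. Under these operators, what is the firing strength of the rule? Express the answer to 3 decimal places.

firing strength: critical=0.95, ¬severe=1−0.20=0.80; AND[a·b] → w = 0.7600

0.760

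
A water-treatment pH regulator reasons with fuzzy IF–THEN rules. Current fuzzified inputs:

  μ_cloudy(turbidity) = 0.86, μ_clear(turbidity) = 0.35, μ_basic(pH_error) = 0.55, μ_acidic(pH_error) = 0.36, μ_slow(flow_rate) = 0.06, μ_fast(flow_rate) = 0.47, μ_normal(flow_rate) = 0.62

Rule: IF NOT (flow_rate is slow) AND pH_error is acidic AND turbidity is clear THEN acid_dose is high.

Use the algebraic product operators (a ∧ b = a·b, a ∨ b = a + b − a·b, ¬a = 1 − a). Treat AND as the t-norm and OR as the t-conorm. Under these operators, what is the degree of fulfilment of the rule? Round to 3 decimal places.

0.118

firing strength: ¬slow=1−0.06=0.94, acidic=0.36, clear=0.35; AND[a·b] → w = 0.1184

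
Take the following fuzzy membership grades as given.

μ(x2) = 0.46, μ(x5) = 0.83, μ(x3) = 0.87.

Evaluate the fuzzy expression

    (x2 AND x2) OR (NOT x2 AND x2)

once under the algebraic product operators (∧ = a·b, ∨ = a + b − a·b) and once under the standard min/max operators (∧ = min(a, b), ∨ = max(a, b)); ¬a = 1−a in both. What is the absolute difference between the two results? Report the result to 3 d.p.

0.053

Under algebraic product:
  x2 AND x2 = a·b on (0.4600, 0.4600) = 0.2116
  NOT x2 = 1 − 0.4600 = 0.5400
  NOT x2 AND x2 = a·b on (0.5400, 0.4600) = 0.2484
  (x2 AND x2) OR (NOT x2 AND x2) = a + b − a·b on (0.2116, 0.2484) = 0.4074
  → value = 0.4074
Under standard min/max:
  x2 AND x2 = min(a, b) on (0.46, 0.46) = 0.46
  NOT x2 = 1 − 0.46 = 0.54
  NOT x2 AND x2 = min(a, b) on (0.54, 0.46) = 0.46
  (x2 AND x2) OR (NOT x2 AND x2) = max(a, b) on (0.46, 0.46) = 0.46
  → value = 0.4600
|0.4074 − 0.4600| = 0.053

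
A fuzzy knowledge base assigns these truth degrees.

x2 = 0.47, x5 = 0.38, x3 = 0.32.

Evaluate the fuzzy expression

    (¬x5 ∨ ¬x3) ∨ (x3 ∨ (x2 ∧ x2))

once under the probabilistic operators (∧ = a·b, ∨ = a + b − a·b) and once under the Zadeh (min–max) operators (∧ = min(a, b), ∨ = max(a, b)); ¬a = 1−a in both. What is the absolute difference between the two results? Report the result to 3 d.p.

0.256

Under probabilistic:
  ¬x5 = 1 − 0.3800 = 0.6200
  ¬x3 = 1 − 0.3200 = 0.6800
  ¬x5 ∨ ¬x3 = a + b − a·b on (0.6200, 0.6800) = 0.8784
  x2 ∧ x2 = a·b on (0.4700, 0.4700) = 0.2209
  x3 ∨ (x2 ∧ x2) = a + b − a·b on (0.3200, 0.2209) = 0.4702
  (¬x5 ∨ ¬x3) ∨ (x3 ∨ (x2 ∧ x2)) = a + b − a·b on (0.8784, 0.4702) = 0.9356
  → value = 0.9356
Under Zadeh (min–max):
  ¬x5 = 1 − 0.38 = 0.62
  ¬x3 = 1 − 0.32 = 0.68
  ¬x5 ∨ ¬x3 = max(a, b) on (0.62, 0.68) = 0.68
  x2 ∧ x2 = min(a, b) on (0.47, 0.47) = 0.47
  x3 ∨ (x2 ∧ x2) = max(a, b) on (0.32, 0.47) = 0.47
  (¬x5 ∨ ¬x3) ∨ (x3 ∨ (x2 ∧ x2)) = max(a, b) on (0.68, 0.47) = 0.68
  → value = 0.6800
|0.9356 − 0.6800| = 0.256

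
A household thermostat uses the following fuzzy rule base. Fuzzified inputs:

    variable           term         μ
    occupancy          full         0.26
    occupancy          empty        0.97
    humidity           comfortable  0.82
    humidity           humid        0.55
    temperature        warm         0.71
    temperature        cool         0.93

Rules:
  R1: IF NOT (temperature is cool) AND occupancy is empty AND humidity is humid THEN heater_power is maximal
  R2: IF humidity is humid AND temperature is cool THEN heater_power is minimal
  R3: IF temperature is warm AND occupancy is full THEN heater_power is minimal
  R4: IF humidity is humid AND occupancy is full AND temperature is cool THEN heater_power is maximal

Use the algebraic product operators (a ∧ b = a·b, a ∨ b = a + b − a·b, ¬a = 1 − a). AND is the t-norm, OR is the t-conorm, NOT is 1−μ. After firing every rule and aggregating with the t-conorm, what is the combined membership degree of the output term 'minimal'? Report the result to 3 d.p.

R1: ¬cool=1−0.93=0.07, empty=0.97, humid=0.55; AND[a·b] → w = 0.0373
R2: humid=0.55, cool=0.93; AND[a·b] → w = 0.5115
R3: warm=0.71, full=0.26; AND[a·b] → w = 0.1846
R4: humid=0.55, full=0.26, cool=0.93; AND[a·b] → w = 0.1330
Rules with consequent 'minimal': {R2, R3} → strengths 0.5115, 0.1846
Aggregate via t-conorm [a + b − a·b]: 0.6017

0.602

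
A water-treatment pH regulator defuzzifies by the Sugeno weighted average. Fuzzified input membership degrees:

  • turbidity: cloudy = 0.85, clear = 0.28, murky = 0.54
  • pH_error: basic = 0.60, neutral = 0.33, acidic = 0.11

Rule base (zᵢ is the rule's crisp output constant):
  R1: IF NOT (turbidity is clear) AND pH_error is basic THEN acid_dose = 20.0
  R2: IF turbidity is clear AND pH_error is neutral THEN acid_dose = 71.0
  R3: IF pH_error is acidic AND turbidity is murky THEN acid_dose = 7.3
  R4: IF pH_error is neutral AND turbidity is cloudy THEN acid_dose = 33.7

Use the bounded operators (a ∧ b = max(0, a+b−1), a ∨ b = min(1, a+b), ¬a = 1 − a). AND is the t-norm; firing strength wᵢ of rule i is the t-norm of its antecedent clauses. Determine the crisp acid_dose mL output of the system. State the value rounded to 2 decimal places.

24.93

R1 (z=20.0): ¬clear=1−0.28=0.72, basic=0.60; AND[max(0, a+b−1)] → w = 0.32
R2 (z=71.0): clear=0.28, neutral=0.33; AND[max(0, a+b−1)] → w = 0.00
R3 (z=7.3): acidic=0.11, murky=0.54; AND[max(0, a+b−1)] → w = 0.00
R4 (z=33.7): neutral=0.33, cloudy=0.85; AND[max(0, a+b−1)] → w = 0.18
Weighted average = (0.32·20.0 + 0.00·71.0 + 0.00·7.3 + 0.18·33.7) / (0.32 + 0.00 + 0.00 + 0.18)
  = 12.4660 / 0.5000 = 24.93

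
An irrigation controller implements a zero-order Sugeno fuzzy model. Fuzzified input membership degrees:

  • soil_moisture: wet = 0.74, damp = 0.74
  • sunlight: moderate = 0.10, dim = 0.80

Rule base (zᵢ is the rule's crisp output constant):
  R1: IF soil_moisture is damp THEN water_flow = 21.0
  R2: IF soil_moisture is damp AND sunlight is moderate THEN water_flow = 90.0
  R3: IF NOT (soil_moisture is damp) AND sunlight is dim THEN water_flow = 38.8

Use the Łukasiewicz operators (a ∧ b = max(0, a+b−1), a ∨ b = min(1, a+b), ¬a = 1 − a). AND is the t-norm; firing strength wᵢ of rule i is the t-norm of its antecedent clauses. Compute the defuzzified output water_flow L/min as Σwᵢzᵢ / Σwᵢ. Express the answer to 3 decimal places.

R1 (z=21.0): damp=0.74 → w = 0.74
R2 (z=90.0): damp=0.74, moderate=0.10; AND[max(0, a+b−1)] → w = 0.00
R3 (z=38.8): ¬damp=1−0.74=0.26, dim=0.80; AND[max(0, a+b−1)] → w = 0.06
Weighted average = (0.74·21.0 + 0.00·90.0 + 0.06·38.8) / (0.74 + 0.00 + 0.06)
  = 17.8680 / 0.8000 = 22.335

22.335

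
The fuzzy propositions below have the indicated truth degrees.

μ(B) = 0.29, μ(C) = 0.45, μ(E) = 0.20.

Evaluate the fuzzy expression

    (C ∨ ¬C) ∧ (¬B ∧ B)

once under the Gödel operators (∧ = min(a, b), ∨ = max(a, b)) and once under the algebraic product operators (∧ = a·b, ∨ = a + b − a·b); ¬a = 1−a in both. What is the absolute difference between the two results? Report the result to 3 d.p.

Under Gödel:
  ¬C = 1 − 0.45 = 0.55
  C ∨ ¬C = max(a, b) on (0.45, 0.55) = 0.55
  ¬B = 1 − 0.29 = 0.71
  ¬B ∧ B = min(a, b) on (0.71, 0.29) = 0.29
  (C ∨ ¬C) ∧ (¬B ∧ B) = min(a, b) on (0.55, 0.29) = 0.29
  → value = 0.2900
Under algebraic product:
  ¬C = 1 − 0.4500 = 0.5500
  C ∨ ¬C = a + b − a·b on (0.4500, 0.5500) = 0.7525
  ¬B = 1 − 0.2900 = 0.7100
  ¬B ∧ B = a·b on (0.7100, 0.2900) = 0.2059
  (C ∨ ¬C) ∧ (¬B ∧ B) = a·b on (0.7525, 0.2059) = 0.1549
  → value = 0.1549
|0.2900 − 0.1549| = 0.135

0.135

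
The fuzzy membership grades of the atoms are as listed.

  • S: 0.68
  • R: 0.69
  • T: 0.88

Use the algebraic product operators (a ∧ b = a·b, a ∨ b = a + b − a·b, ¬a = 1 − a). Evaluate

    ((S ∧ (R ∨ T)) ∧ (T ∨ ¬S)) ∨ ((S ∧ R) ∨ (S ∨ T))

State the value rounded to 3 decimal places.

0.992

R ∨ T = a + b − a·b on (0.6900, 0.8800) = 0.9628
S ∧ (R ∨ T) = a·b on (0.6800, 0.9628) = 0.6547
¬S = 1 − 0.6800 = 0.3200
T ∨ ¬S = a + b − a·b on (0.8800, 0.3200) = 0.9184
(S ∧ (R ∨ T)) ∧ (T ∨ ¬S) = a·b on (0.6547, 0.9184) = 0.6013
S ∧ R = a·b on (0.6800, 0.6900) = 0.4692
S ∨ T = a + b − a·b on (0.6800, 0.8800) = 0.9616
(S ∧ R) ∨ (S ∨ T) = a + b − a·b on (0.4692, 0.9616) = 0.9796
((S ∧ (R ∨ T)) ∧ (T ∨ ¬S)) ∨ ((S ∧ R) ∨ (S ∨ T)) = a + b − a·b on (0.6013, 0.9796) = 0.9919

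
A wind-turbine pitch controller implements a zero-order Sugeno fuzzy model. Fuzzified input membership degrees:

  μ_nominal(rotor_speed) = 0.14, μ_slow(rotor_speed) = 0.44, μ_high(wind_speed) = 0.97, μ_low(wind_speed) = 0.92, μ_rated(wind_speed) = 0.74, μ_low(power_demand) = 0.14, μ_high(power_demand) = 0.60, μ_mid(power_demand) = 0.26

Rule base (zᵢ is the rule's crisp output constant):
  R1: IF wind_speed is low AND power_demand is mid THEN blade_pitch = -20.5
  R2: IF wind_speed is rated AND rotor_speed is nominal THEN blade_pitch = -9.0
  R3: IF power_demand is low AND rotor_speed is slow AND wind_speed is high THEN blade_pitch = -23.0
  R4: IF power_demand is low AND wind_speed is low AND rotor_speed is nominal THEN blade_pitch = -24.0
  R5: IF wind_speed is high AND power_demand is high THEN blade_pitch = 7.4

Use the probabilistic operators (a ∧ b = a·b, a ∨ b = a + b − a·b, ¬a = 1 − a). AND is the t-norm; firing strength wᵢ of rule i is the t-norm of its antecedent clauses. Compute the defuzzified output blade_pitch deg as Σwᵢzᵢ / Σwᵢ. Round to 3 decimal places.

R1 (z=-20.5): low=0.92, mid=0.26; AND[a·b] → w = 0.2392
R2 (z=-9.0): rated=0.74, nominal=0.14; AND[a·b] → w = 0.1036
R3 (z=-23.0): low=0.14, slow=0.44, high=0.97; AND[a·b] → w = 0.0598
R4 (z=-24.0): low=0.14, low=0.92, nominal=0.14; AND[a·b] → w = 0.0180
R5 (z=7.4): high=0.97, high=0.60; AND[a·b] → w = 0.5820
Weighted average = (0.2392·-20.5 + 0.1036·-9.0 + 0.0598·-23.0 + 0.0180·-24.0 + 0.5820·7.4) / (0.2392 + 0.1036 + 0.0598 + 0.0180 + 0.5820)
  = -3.3363 / 1.0026 = -3.328

-3.328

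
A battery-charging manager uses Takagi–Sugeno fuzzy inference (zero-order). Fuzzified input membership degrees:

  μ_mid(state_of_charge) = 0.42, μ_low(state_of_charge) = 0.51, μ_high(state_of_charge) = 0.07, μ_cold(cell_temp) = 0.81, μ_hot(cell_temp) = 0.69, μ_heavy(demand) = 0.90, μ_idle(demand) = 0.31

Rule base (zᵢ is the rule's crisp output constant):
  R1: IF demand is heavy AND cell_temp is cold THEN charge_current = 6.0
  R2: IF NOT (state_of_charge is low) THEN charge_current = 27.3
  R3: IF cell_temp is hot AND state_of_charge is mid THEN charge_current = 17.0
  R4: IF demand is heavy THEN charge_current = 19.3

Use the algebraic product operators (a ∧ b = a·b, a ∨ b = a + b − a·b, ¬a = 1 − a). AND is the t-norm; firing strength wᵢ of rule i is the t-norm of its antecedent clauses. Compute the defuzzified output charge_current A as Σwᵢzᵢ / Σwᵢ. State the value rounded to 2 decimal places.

R1 (z=6.0): heavy=0.90, cold=0.81; AND[a·b] → w = 0.7290
R2 (z=27.3): ¬low=1−0.51=0.49 → w = 0.4900
R3 (z=17.0): hot=0.69, mid=0.42; AND[a·b] → w = 0.2898
R4 (z=19.3): heavy=0.90 → w = 0.9000
Weighted average = (0.7290·6.0 + 0.4900·27.3 + 0.2898·17.0 + 0.9000·19.3) / (0.7290 + 0.4900 + 0.2898 + 0.9000)
  = 40.0476 / 2.4088 = 16.63

16.63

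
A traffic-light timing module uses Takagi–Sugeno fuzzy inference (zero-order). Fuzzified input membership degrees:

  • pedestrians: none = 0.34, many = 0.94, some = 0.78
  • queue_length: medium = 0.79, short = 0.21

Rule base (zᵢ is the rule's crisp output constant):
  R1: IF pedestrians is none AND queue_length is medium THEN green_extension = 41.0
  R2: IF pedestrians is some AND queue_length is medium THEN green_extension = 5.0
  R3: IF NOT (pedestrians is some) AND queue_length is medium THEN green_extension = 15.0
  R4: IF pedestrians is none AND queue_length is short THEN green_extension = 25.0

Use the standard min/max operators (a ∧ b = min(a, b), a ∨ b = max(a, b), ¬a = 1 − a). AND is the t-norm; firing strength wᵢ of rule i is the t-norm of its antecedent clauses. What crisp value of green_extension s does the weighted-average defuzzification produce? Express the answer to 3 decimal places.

17.026

R1 (z=41.0): none=0.34, medium=0.79; AND[min(a, b)] → w = 0.34
R2 (z=5.0): some=0.78, medium=0.79; AND[min(a, b)] → w = 0.78
R3 (z=15.0): ¬some=1−0.78=0.22, medium=0.79; AND[min(a, b)] → w = 0.22
R4 (z=25.0): none=0.34, short=0.21; AND[min(a, b)] → w = 0.21
Weighted average = (0.34·41.0 + 0.78·5.0 + 0.22·15.0 + 0.21·25.0) / (0.34 + 0.78 + 0.22 + 0.21)
  = 26.3900 / 1.5500 = 17.026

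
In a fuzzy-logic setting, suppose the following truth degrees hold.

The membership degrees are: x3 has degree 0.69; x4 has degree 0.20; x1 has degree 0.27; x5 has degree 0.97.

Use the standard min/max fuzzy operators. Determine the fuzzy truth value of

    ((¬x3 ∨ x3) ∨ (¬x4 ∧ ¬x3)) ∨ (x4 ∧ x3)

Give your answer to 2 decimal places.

0.69

¬x3 = 1 − 0.69 = 0.31
¬x3 ∨ x3 = max(a, b) on (0.31, 0.69) = 0.69
¬x4 = 1 − 0.20 = 0.80
¬x3 = 1 − 0.69 = 0.31
¬x4 ∧ ¬x3 = min(a, b) on (0.80, 0.31) = 0.31
(¬x3 ∨ x3) ∨ (¬x4 ∧ ¬x3) = max(a, b) on (0.69, 0.31) = 0.69
x4 ∧ x3 = min(a, b) on (0.20, 0.69) = 0.20
((¬x3 ∨ x3) ∨ (¬x4 ∧ ¬x3)) ∨ (x4 ∧ x3) = max(a, b) on (0.69, 0.20) = 0.69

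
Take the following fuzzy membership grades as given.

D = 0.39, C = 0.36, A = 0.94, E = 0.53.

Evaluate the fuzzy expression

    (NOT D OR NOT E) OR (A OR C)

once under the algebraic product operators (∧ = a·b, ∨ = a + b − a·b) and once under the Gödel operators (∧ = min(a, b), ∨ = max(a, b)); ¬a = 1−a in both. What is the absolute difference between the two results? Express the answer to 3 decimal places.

Under algebraic product:
  NOT D = 1 − 0.3900 = 0.6100
  NOT E = 1 − 0.5300 = 0.4700
  NOT D OR NOT E = a + b − a·b on (0.6100, 0.4700) = 0.7933
  A OR C = a + b − a·b on (0.9400, 0.3600) = 0.9616
  (NOT D OR NOT E) OR (A OR C) = a + b − a·b on (0.7933, 0.9616) = 0.9921
  → value = 0.9921
Under Gödel:
  NOT D = 1 − 0.39 = 0.61
  NOT E = 1 − 0.53 = 0.47
  NOT D OR NOT E = max(a, b) on (0.61, 0.47) = 0.61
  A OR C = max(a, b) on (0.94, 0.36) = 0.94
  (NOT D OR NOT E) OR (A OR C) = max(a, b) on (0.61, 0.94) = 0.94
  → value = 0.9400
|0.9921 − 0.9400| = 0.052

0.052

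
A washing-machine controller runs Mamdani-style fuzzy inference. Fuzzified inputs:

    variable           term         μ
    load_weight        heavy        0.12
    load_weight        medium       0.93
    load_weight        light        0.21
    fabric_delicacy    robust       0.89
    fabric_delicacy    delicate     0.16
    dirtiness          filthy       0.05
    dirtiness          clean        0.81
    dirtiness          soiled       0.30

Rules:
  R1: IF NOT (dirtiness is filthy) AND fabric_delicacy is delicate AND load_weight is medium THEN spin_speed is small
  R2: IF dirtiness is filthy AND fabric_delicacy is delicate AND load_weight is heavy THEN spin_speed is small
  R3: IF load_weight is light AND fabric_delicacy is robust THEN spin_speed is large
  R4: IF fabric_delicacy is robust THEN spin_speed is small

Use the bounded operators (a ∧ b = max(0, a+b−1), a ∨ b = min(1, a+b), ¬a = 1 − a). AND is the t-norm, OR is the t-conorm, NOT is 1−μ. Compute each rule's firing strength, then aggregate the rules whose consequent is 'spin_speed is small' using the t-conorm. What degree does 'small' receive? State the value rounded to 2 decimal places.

0.93

R1: ¬filthy=1−0.05=0.95, delicate=0.16, medium=0.93; AND[max(0, a+b−1)] → w = 0.04
R2: filthy=0.05, delicate=0.16, heavy=0.12; AND[max(0, a+b−1)] → w = 0.00
R3: light=0.21, robust=0.89; AND[max(0, a+b−1)] → w = 0.10
R4: robust=0.89 → w = 0.89
Rules with consequent 'small': {R1, R2, R4} → strengths 0.04, 0.00, 0.89
Aggregate via t-conorm [min(1, a+b)]: 0.93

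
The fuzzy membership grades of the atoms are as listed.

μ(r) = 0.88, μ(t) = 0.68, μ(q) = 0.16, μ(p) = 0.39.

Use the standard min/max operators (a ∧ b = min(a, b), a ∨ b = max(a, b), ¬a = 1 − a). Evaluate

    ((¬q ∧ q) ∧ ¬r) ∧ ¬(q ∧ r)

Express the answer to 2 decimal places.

¬q = 1 − 0.16 = 0.84
¬q ∧ q = min(a, b) on (0.84, 0.16) = 0.16
¬r = 1 − 0.88 = 0.12
(¬q ∧ q) ∧ ¬r = min(a, b) on (0.16, 0.12) = 0.12
q ∧ r = min(a, b) on (0.16, 0.88) = 0.16
¬(q ∧ r) = 1 − 0.16 = 0.84
((¬q ∧ q) ∧ ¬r) ∧ ¬(q ∧ r) = min(a, b) on (0.12, 0.84) = 0.12

0.12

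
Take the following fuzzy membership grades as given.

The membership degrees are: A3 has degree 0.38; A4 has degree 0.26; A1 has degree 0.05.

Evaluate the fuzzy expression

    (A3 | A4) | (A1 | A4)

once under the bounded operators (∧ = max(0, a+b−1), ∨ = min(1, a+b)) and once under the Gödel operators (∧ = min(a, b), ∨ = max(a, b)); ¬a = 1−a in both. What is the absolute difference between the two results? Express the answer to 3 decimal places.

0.570

Under bounded:
  A3 | A4 = min(1, a+b) on (0.38, 0.26) = 0.64
  A1 | A4 = min(1, a+b) on (0.05, 0.26) = 0.31
  (A3 | A4) | (A1 | A4) = min(1, a+b) on (0.64, 0.31) = 0.95
  → value = 0.9500
Under Gödel:
  A3 | A4 = max(a, b) on (0.38, 0.26) = 0.38
  A1 | A4 = max(a, b) on (0.05, 0.26) = 0.26
  (A3 | A4) | (A1 | A4) = max(a, b) on (0.38, 0.26) = 0.38
  → value = 0.3800
|0.9500 − 0.3800| = 0.570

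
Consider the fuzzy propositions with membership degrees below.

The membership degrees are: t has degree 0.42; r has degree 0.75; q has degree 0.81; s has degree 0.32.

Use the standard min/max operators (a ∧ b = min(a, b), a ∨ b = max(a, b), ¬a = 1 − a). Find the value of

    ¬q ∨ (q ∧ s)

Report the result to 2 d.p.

¬q = 1 − 0.81 = 0.19
q ∧ s = min(a, b) on (0.81, 0.32) = 0.32
¬q ∨ (q ∧ s) = max(a, b) on (0.19, 0.32) = 0.32

0.32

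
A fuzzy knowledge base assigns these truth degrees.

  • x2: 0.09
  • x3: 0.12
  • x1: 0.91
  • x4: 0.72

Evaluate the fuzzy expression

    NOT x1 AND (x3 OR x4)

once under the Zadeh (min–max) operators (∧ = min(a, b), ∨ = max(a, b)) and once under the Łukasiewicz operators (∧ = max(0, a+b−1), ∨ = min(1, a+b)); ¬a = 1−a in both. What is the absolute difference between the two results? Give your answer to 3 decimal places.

0.090

Under Zadeh (min–max):
  NOT x1 = 1 − 0.91 = 0.09
  x3 OR x4 = max(a, b) on (0.12, 0.72) = 0.72
  NOT x1 AND (x3 OR x4) = min(a, b) on (0.09, 0.72) = 0.09
  → value = 0.0900
Under Łukasiewicz:
  NOT x1 = 1 − 0.91 = 0.09
  x3 OR x4 = min(1, a+b) on (0.12, 0.72) = 0.84
  NOT x1 AND (x3 OR x4) = max(0, a+b−1) on (0.09, 0.84) = 0.00
  → value = 0.0000
|0.0900 − 0.0000| = 0.090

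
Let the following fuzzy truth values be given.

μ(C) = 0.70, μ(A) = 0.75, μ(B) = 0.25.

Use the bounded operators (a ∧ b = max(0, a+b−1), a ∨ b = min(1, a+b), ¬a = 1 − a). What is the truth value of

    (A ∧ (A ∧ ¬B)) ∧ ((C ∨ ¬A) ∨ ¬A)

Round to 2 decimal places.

0.25

¬B = 1 − 0.25 = 0.75
A ∧ ¬B = max(0, a+b−1) on (0.75, 0.75) = 0.50
A ∧ (A ∧ ¬B) = max(0, a+b−1) on (0.75, 0.50) = 0.25
¬A = 1 − 0.75 = 0.25
C ∨ ¬A = min(1, a+b) on (0.70, 0.25) = 0.95
¬A = 1 − 0.75 = 0.25
(C ∨ ¬A) ∨ ¬A = min(1, a+b) on (0.95, 0.25) = 1.00
(A ∧ (A ∧ ¬B)) ∧ ((C ∨ ¬A) ∨ ¬A) = max(0, a+b−1) on (0.25, 1.00) = 0.25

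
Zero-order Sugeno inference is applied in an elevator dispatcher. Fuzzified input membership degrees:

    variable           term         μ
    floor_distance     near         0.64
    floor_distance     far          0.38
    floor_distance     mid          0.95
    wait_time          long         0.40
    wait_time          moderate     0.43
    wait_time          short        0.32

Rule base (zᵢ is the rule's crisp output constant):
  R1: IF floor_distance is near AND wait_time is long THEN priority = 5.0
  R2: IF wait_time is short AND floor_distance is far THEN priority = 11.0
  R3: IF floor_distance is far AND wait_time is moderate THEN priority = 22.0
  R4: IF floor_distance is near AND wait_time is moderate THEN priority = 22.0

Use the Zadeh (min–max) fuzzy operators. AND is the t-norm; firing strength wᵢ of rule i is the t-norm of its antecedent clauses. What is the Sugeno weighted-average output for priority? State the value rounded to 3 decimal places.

15.255

R1 (z=5.0): near=0.64, long=0.40; AND[min(a, b)] → w = 0.40
R2 (z=11.0): short=0.32, far=0.38; AND[min(a, b)] → w = 0.32
R3 (z=22.0): far=0.38, moderate=0.43; AND[min(a, b)] → w = 0.38
R4 (z=22.0): near=0.64, moderate=0.43; AND[min(a, b)] → w = 0.43
Weighted average = (0.40·5.0 + 0.32·11.0 + 0.38·22.0 + 0.43·22.0) / (0.40 + 0.32 + 0.38 + 0.43)
  = 23.3400 / 1.5300 = 15.255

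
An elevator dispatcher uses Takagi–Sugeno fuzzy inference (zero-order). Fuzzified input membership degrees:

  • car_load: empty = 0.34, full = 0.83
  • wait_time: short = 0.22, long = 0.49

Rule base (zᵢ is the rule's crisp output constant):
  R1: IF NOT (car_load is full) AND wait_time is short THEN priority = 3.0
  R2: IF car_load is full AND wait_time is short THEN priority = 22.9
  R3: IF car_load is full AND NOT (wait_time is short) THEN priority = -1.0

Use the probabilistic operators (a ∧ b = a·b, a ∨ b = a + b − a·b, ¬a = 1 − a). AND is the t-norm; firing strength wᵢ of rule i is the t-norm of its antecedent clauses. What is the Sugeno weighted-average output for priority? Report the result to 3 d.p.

R1 (z=3.0): ¬full=1−0.83=0.17, short=0.22; AND[a·b] → w = 0.0374
R2 (z=22.9): full=0.83, short=0.22; AND[a·b] → w = 0.1826
R3 (z=-1.0): full=0.83, ¬short=1−0.22=0.78; AND[a·b] → w = 0.6474
Weighted average = (0.0374·3.0 + 0.1826·22.9 + 0.6474·-1.0) / (0.0374 + 0.1826 + 0.6474)
  = 3.6463 / 0.8674 = 4.204

4.204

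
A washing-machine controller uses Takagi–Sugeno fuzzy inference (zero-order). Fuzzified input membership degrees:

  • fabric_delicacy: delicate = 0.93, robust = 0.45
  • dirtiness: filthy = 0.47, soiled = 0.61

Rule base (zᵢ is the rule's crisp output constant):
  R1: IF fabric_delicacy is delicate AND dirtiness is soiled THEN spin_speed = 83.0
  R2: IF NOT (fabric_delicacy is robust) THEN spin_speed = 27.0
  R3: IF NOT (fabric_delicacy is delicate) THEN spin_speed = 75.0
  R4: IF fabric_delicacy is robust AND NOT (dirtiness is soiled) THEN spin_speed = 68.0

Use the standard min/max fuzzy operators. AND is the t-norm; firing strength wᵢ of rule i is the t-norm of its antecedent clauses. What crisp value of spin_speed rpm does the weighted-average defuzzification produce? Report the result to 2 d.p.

60.03

R1 (z=83.0): delicate=0.93, soiled=0.61; AND[min(a, b)] → w = 0.61
R2 (z=27.0): ¬robust=1−0.45=0.55 → w = 0.55
R3 (z=75.0): ¬delicate=1−0.93=0.07 → w = 0.07
R4 (z=68.0): robust=0.45, ¬soiled=1−0.61=0.39; AND[min(a, b)] → w = 0.39
Weighted average = (0.61·83.0 + 0.55·27.0 + 0.07·75.0 + 0.39·68.0) / (0.61 + 0.55 + 0.07 + 0.39)
  = 97.2500 / 1.6200 = 60.03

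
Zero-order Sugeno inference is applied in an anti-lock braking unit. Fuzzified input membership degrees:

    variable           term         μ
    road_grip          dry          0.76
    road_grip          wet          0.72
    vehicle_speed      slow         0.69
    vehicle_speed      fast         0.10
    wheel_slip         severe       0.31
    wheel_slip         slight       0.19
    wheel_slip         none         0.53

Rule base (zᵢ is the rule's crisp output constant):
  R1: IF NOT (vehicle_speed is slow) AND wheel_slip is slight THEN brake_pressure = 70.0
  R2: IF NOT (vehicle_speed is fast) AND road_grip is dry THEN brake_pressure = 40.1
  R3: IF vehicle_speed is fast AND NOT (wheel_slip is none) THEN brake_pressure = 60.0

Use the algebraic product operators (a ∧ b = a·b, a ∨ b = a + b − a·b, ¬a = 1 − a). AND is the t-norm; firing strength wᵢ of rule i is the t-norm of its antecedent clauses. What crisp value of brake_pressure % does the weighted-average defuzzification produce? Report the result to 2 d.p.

43.51

R1 (z=70.0): ¬slow=1−0.69=0.31, slight=0.19; AND[a·b] → w = 0.0589
R2 (z=40.1): ¬fast=1−0.10=0.90, dry=0.76; AND[a·b] → w = 0.6840
R3 (z=60.0): fast=0.10, ¬none=1−0.53=0.47; AND[a·b] → w = 0.0470
Weighted average = (0.0589·70.0 + 0.6840·40.1 + 0.0470·60.0) / (0.0589 + 0.6840 + 0.0470)
  = 34.3714 / 0.7899 = 43.51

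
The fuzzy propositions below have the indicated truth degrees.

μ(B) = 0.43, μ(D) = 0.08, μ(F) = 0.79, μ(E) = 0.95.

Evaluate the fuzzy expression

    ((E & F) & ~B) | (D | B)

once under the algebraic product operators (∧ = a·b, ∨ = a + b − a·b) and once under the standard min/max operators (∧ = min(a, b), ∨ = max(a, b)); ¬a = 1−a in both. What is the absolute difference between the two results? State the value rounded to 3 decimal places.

Under algebraic product:
  E & F = a·b on (0.9500, 0.7900) = 0.7505
  ~B = 1 − 0.4300 = 0.5700
  (E & F) & ~B = a·b on (0.7505, 0.5700) = 0.4278
  D | B = a + b − a·b on (0.0800, 0.4300) = 0.4756
  ((E & F) & ~B) | (D | B) = a + b − a·b on (0.4278, 0.4756) = 0.6999
  → value = 0.6999
Under standard min/max:
  E & F = min(a, b) on (0.95, 0.79) = 0.79
  ~B = 1 − 0.43 = 0.57
  (E & F) & ~B = min(a, b) on (0.79, 0.57) = 0.57
  D | B = max(a, b) on (0.08, 0.43) = 0.43
  ((E & F) & ~B) | (D | B) = max(a, b) on (0.57, 0.43) = 0.57
  → value = 0.5700
|0.6999 − 0.5700| = 0.130

0.130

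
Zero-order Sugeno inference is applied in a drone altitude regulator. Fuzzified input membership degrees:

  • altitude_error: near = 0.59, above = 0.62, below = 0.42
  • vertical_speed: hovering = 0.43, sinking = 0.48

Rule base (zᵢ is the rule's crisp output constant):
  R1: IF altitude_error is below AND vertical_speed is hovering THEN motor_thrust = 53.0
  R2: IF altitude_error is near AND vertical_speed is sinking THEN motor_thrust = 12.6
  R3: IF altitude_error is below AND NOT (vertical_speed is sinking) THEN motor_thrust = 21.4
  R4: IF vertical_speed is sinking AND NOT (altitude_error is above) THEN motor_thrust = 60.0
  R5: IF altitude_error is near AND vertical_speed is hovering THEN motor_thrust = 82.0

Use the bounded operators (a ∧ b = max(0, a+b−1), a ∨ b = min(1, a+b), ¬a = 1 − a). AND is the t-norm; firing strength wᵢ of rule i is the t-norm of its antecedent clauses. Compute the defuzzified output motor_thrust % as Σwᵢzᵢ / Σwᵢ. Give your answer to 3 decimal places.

R1 (z=53.0): below=0.42, hovering=0.43; AND[max(0, a+b−1)] → w = 0.00
R2 (z=12.6): near=0.59, sinking=0.48; AND[max(0, a+b−1)] → w = 0.07
R3 (z=21.4): below=0.42, ¬sinking=1−0.48=0.52; AND[max(0, a+b−1)] → w = 0.00
R4 (z=60.0): sinking=0.48, ¬above=1−0.62=0.38; AND[max(0, a+b−1)] → w = 0.00
R5 (z=82.0): near=0.59, hovering=0.43; AND[max(0, a+b−1)] → w = 0.02
Weighted average = (0.00·53.0 + 0.07·12.6 + 0.00·21.4 + 0.00·60.0 + 0.02·82.0) / (0.00 + 0.07 + 0.00 + 0.00 + 0.02)
  = 2.5220 / 0.0900 = 28.022

28.022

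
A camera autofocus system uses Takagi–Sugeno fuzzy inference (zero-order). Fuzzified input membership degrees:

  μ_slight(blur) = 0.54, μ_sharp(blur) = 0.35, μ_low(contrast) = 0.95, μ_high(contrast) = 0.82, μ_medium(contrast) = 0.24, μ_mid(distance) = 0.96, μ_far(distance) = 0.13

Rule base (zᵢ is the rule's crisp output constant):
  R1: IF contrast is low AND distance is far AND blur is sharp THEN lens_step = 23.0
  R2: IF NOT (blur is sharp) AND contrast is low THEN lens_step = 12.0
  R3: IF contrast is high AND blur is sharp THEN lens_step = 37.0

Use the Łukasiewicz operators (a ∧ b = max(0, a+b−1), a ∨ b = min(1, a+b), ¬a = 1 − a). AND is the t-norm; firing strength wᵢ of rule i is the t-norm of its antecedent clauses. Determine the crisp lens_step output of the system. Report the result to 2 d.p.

17.52

R1 (z=23.0): low=0.95, far=0.13, sharp=0.35; AND[max(0, a+b−1)] → w = 0.00
R2 (z=12.0): ¬sharp=1−0.35=0.65, low=0.95; AND[max(0, a+b−1)] → w = 0.60
R3 (z=37.0): high=0.82, sharp=0.35; AND[max(0, a+b−1)] → w = 0.17
Weighted average = (0.00·23.0 + 0.60·12.0 + 0.17·37.0) / (0.00 + 0.60 + 0.17)
  = 13.4900 / 0.7700 = 17.52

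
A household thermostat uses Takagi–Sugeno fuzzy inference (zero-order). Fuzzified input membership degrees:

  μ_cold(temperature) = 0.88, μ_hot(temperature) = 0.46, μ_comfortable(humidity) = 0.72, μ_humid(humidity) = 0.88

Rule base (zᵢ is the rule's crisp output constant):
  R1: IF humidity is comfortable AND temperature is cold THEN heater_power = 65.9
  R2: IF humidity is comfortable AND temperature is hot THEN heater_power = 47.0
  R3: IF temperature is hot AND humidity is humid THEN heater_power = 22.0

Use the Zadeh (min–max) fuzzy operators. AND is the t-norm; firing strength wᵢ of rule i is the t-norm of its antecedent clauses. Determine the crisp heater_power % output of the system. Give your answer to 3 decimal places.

R1 (z=65.9): comfortable=0.72, cold=0.88; AND[min(a, b)] → w = 0.72
R2 (z=47.0): comfortable=0.72, hot=0.46; AND[min(a, b)] → w = 0.46
R3 (z=22.0): hot=0.46, humid=0.88; AND[min(a, b)] → w = 0.46
Weighted average = (0.72·65.9 + 0.46·47.0 + 0.46·22.0) / (0.72 + 0.46 + 0.46)
  = 79.1880 / 1.6400 = 48.285

48.285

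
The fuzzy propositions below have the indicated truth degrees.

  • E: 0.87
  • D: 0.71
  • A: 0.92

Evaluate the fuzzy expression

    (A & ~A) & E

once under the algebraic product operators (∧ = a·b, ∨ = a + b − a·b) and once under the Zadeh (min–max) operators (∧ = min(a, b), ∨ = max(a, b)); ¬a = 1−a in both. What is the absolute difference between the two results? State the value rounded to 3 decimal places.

Under algebraic product:
  ~A = 1 − 0.9200 = 0.0800
  A & ~A = a·b on (0.9200, 0.0800) = 0.0736
  (A & ~A) & E = a·b on (0.0736, 0.8700) = 0.0640
  → value = 0.0640
Under Zadeh (min–max):
  ~A = 1 − 0.92 = 0.08
  A & ~A = min(a, b) on (0.92, 0.08) = 0.08
  (A & ~A) & E = min(a, b) on (0.08, 0.87) = 0.08
  → value = 0.0800
|0.0640 − 0.0800| = 0.016

0.016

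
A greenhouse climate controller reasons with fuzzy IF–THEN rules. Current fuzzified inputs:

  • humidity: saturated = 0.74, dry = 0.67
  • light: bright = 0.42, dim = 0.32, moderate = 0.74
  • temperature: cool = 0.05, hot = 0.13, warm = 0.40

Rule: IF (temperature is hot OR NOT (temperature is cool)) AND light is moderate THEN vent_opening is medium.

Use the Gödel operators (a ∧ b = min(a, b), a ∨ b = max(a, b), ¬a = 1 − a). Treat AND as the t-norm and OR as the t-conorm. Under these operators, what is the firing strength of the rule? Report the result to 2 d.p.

firing strength: (hot=0.13 OR ¬cool=1−0.05=0.95) = 0.95; AND[min(a, b)] with moderate=0.74 → w = 0.74

0.74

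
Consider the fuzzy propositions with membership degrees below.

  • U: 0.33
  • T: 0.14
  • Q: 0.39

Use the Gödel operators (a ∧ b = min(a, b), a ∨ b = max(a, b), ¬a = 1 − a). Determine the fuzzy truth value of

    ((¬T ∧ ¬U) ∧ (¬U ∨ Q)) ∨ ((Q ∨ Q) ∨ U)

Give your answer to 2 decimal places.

0.67

¬T = 1 − 0.14 = 0.86
¬U = 1 − 0.33 = 0.67
¬T ∧ ¬U = min(a, b) on (0.86, 0.67) = 0.67
¬U = 1 − 0.33 = 0.67
¬U ∨ Q = max(a, b) on (0.67, 0.39) = 0.67
(¬T ∧ ¬U) ∧ (¬U ∨ Q) = min(a, b) on (0.67, 0.67) = 0.67
Q ∨ Q = max(a, b) on (0.39, 0.39) = 0.39
(Q ∨ Q) ∨ U = max(a, b) on (0.39, 0.33) = 0.39
((¬T ∧ ¬U) ∧ (¬U ∨ Q)) ∨ ((Q ∨ Q) ∨ U) = max(a, b) on (0.67, 0.39) = 0.67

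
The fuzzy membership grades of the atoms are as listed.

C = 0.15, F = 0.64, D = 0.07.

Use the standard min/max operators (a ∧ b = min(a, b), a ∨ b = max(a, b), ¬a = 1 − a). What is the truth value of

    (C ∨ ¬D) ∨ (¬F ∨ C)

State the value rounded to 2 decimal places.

0.93

¬D = 1 − 0.07 = 0.93
C ∨ ¬D = max(a, b) on (0.15, 0.93) = 0.93
¬F = 1 − 0.64 = 0.36
¬F ∨ C = max(a, b) on (0.36, 0.15) = 0.36
(C ∨ ¬D) ∨ (¬F ∨ C) = max(a, b) on (0.93, 0.36) = 0.93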